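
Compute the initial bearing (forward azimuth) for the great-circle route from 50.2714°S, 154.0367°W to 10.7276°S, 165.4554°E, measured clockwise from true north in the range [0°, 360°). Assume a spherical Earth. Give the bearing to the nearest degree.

Δλ = 165.4554 − -154.0367 = 319.4921°; wrapped into (−180°, 180°]: -40.5079°.
θ = atan2( sin Δλ · cos φ₂ , cos φ₁ · sin φ₂ − sin φ₁ · cos φ₂ · cos Δλ )
  = atan2(-0.63820, 0.45555) = -54.480° → normalised to [0°, 360°): 305.520°.

306°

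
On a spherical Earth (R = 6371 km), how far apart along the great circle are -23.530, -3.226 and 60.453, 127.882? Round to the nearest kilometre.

Δλ = 127.882 − -3.226 = 131.108°.
Δφ = 60.453 − -23.530 = 83.983°.
a = sin²(Δφ/2) + cos φ₁ · cos φ₂ · sin²(Δλ/2) = 0.822289.
c = 2·atan2(√a, √(1−a)) = 2.27127 rad → d = 6371·c ≈ 14470.25 km.

14470 km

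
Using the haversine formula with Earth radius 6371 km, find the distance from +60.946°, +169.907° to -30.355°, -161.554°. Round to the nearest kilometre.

Δλ = -161.554 − 169.907 = -331.461°; wrapped into (−180°, 180°]: 28.539°.
Δφ = -30.355 − 60.946 = -91.301°.
a = sin²(Δφ/2) + cos φ₁ · cos φ₂ · sin²(Δλ/2) = 0.536812.
c = 2·atan2(√a, √(1−a)) = 1.64449 rad → d = 6371·c ≈ 10477.02 km.

10477 km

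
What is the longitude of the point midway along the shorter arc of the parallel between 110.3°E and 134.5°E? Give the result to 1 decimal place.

122.4°E

Signed shortest Δλ from +110.3° to +134.5° is +24.2°.
Midpoint longitude = +110.3° + (+24.2°)/2 = +110.3° + 12.1° = +122.4°.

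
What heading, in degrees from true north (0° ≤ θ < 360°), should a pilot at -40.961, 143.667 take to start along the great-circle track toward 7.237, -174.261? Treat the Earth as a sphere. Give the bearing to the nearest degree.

Δλ = -174.261 − 143.667 = -317.928°; wrapped into (−180°, 180°]: 42.072°.
θ = atan2( sin Δλ · cos φ₂ , cos φ₁ · sin φ₂ − sin φ₁ · cos φ₂ · cos Δλ )
  = atan2(0.66473, 0.57787) = 48.999° → normalised to [0°, 360°): 48.999°.

49°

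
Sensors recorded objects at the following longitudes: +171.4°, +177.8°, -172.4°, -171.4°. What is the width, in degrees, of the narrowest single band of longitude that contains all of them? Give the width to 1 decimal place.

Sort the longitudes: -172.4°, -171.4°, +171.4°, +177.8°.
Eastward gaps between consecutive values (wrapping around): 1.0°, 342.8°, 6.4°, 9.8°.
Largest gap = 342.8° ⇒ minimal covering band is its complement: 360° − 342.8° = 17.2°.
Band runs from +171.4° eastward to -171.4°, crossing the antimeridian.

17.2°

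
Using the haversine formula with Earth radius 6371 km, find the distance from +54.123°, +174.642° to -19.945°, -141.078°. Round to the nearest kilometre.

9254 km

Δλ = -141.078 − 174.642 = -315.720°; wrapped into (−180°, 180°]: 44.280°.
Δφ = -19.945 − 54.123 = -74.068°.
a = sin²(Δφ/2) + cos φ₁ · cos φ₂ · sin²(Δλ/2) = 0.440997.
c = 2·atan2(√a, √(1−a)) = 1.45251 rad → d = 6371·c ≈ 9253.97 km.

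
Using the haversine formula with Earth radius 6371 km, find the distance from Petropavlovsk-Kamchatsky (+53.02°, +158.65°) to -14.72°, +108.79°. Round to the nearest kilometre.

8906 km

Δλ = 108.79 − 158.65 = -49.86°.
Δφ = -14.72 − 53.02 = -67.74°.
a = sin²(Δφ/2) + cos φ₁ · cos φ₂ · sin²(Δλ/2) = 0.413963.
c = 2·atan2(√a, √(1−a)) = 1.39786 rad → d = 6371·c ≈ 8905.77 km.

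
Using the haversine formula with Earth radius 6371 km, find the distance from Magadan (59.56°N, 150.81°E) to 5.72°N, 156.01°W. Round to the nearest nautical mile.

Δλ = -156.01 − 150.81 = -306.82°; wrapped into (−180°, 180°]: 53.18°.
Δφ = 5.72 − 59.56 = -53.84°.
a = sin²(Δφ/2) + cos φ₁ · cos φ₂ · sin²(Δλ/2) = 0.305977.
c = 2·atan2(√a, √(1−a)) = 1.17229 rad → d = 6371·c ≈ 7468.64 km ≈ 4032.74 nmi.

4033 nmi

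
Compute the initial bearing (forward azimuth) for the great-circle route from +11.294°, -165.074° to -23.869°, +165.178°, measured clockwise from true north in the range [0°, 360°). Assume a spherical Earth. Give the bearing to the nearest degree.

219°

Δλ = 165.178 − -165.074 = 330.252°; wrapped into (−180°, 180°]: -29.748°.
θ = atan2( sin Δλ · cos φ₂ , cos φ₁ · sin φ₂ − sin φ₁ · cos φ₂ · cos Δλ )
  = atan2(-0.45375, -0.55230) = -140.595° → normalised to [0°, 360°): 219.405°.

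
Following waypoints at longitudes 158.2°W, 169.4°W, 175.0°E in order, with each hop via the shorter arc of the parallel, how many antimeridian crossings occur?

Leg 1: -158.2° → -169.4°, shortest Δλ = -11.2° (west) — does not cross 180°.
Leg 2: -169.4° → +175.0°, shortest Δλ = -15.6° (west) — crosses 180°.
Total crossings: 1.

1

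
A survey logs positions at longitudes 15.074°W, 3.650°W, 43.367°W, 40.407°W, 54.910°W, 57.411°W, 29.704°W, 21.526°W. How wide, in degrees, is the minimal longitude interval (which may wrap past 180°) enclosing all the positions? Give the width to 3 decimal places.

Sort the longitudes: -57.411°, -54.910°, -43.367°, -40.407°, -29.704°, -21.526°, -15.074°, -3.650°.
Eastward gaps between consecutive values (wrapping around): 2.501°, 11.543°, 2.960°, 10.703°, 8.178°, 6.452°, 11.424°, 306.239°.
Largest gap = 306.239° ⇒ minimal covering band is its complement: 360° − 306.239° = 53.761°.
Band runs from -57.411° eastward to -3.650°.

53.761°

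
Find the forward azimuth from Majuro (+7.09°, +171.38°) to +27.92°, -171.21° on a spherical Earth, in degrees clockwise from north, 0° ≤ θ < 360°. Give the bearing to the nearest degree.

36°

Δλ = -171.21 − 171.38 = -342.59°; wrapped into (−180°, 180°]: 17.41°.
θ = atan2( sin Δλ · cos φ₂ , cos φ₁ · sin φ₂ − sin φ₁ · cos φ₂ · cos Δλ )
  = atan2(0.26438, 0.36059) = 36.248° → normalised to [0°, 360°): 36.248°.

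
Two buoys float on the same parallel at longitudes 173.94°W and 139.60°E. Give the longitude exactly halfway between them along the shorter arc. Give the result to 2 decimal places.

Signed shortest Δλ from -173.94° to +139.60° is -46.46°.
Midpoint longitude = -173.94° + (-46.46°)/2 = -173.94° − 23.23° = -197.17°.
Normalise into (−180°, 180°]: +162.83°.
(The naïve average (-173.94 + +139.60)/2 = -17.17° is on the wrong side of the globe.)

162.83°E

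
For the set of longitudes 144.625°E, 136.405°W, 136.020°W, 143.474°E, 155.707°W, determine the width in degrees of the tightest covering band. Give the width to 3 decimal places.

Sort the longitudes: -155.707°, -136.405°, -136.020°, +143.474°, +144.625°.
Eastward gaps between consecutive values (wrapping around): 19.302°, 0.385°, 279.494°, 1.151°, 59.668°.
Largest gap = 279.494° ⇒ minimal covering band is its complement: 360° − 279.494° = 80.506°.
Band runs from +143.474° eastward to -136.020°, crossing the antimeridian.

80.506°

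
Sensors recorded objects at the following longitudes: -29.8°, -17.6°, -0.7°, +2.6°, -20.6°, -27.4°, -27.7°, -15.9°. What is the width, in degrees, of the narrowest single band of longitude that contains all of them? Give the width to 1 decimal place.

32.4°

Sort the longitudes: -29.8°, -27.7°, -27.4°, -20.6°, -17.6°, -15.9°, -0.7°, +2.6°.
Eastward gaps between consecutive values (wrapping around): 2.1°, 0.3°, 6.8°, 3.0°, 1.7°, 15.2°, 3.3°, 327.6°.
Largest gap = 327.6° ⇒ minimal covering band is its complement: 360° − 327.6° = 32.4°.
Band runs from -29.8° eastward to +2.6°.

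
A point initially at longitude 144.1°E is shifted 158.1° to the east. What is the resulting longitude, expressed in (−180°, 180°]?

57.8°W

Start at +144.1°; shift +158.1° → +302.2°.
+302.2° lies outside (−180°, 180°]; subtract 360° → -57.8°.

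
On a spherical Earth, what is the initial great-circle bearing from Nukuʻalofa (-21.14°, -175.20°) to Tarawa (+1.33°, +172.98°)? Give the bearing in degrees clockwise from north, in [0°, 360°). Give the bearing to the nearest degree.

Δλ = 172.98 − -175.20 = 348.18°; wrapped into (−180°, 180°]: -11.82°.
θ = atan2( sin Δλ · cos φ₂ , cos φ₁ · sin φ₂ − sin φ₁ · cos φ₂ · cos Δλ )
  = atan2(-0.20478, 0.37455) = -28.667° → normalised to [0°, 360°): 331.333°.

331°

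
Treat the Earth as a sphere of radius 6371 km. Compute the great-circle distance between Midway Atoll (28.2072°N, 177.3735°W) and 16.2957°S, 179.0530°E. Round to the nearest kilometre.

Δλ = 179.0530 − -177.3735 = 356.4265°; wrapped into (−180°, 180°]: -3.5735°.
Δφ = -16.2957 − 28.2072 = -44.5029°.
a = sin²(Δφ/2) + cos φ₁ · cos φ₂ · sin²(Δλ/2) = 0.144215.
c = 2·atan2(√a, √(1−a)) = 0.77907 rad → d = 6371·c ≈ 4963.43 km.

4963 km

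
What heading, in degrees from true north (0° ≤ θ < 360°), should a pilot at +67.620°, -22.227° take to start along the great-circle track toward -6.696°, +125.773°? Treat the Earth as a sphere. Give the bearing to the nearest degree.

Δλ = 125.773 − -22.227 = 148.000°.
θ = atan2( sin Δλ · cos φ₂ , cos φ₁ · sin φ₂ − sin φ₁ · cos φ₂ · cos Δλ )
  = atan2(0.52630, 0.73443) = 35.626° → normalised to [0°, 360°): 35.626°.

36°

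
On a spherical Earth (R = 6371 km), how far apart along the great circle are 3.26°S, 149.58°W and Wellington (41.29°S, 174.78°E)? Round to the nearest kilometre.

5523 km

Δλ = 174.78 − -149.58 = 324.36°; wrapped into (−180°, 180°]: -35.64°.
Δφ = -41.29 − -3.26 = -38.03°.
a = sin²(Δφ/2) + cos φ₁ · cos φ₂ · sin²(Δλ/2) = 0.176411.
c = 2·atan2(√a, √(1−a)) = 0.86692 rad → d = 6371·c ≈ 5523.14 km.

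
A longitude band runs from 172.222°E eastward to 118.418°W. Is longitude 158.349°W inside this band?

Yes

Band width going east from +172.222° to -118.418°: ((-118.418 − 172.222) mod 360) = 69.360°.
Offset of -158.349° east of the west edge: ((-158.349 − 172.222) mod 360) = 29.429°.
29.429° ≤ 69.360° ⇒ inside.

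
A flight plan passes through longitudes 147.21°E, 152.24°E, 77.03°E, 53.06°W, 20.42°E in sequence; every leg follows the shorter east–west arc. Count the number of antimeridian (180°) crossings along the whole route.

Leg 1: +147.21° → +152.24°, shortest Δλ = 5.03° (east) — does not cross 180°.
Leg 2: +152.24° → +77.03°, shortest Δλ = -75.21° (west) — does not cross 180°.
Leg 3: +77.03° → -53.06°, shortest Δλ = -130.09° (west) — does not cross 180°.
Leg 4: -53.06° → +20.42°, shortest Δλ = 73.48° (east) — does not cross 180°.
Total crossings: 0.

0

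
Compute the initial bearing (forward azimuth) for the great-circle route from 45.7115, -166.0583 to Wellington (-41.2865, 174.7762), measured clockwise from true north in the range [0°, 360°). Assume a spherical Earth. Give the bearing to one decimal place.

194.3°

Δλ = 174.7762 − -166.0583 = 340.8345°; wrapped into (−180°, 180°]: -19.1655°.
θ = atan2( sin Δλ · cos φ₂ , cos φ₁ · sin φ₂ − sin φ₁ · cos φ₂ · cos Δλ )
  = atan2(-0.24669, -0.96881) = -165.714° → normalised to [0°, 360°): 194.286°.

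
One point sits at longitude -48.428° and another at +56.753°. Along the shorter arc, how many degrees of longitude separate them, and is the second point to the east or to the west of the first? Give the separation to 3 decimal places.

105.181° east

Raw difference: 56.753 − -48.428 = 105.181°.
Normalise into (−180°, 180°]: 105.181° stays 105.181°.
Positive ⇒ the second point lies to the east; separation 105.181°.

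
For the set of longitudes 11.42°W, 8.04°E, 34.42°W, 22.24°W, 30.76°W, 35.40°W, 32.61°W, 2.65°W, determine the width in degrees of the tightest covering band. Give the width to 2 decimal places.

43.44°

Sort the longitudes: -35.40°, -34.42°, -32.61°, -30.76°, -22.24°, -11.42°, -2.65°, +8.04°.
Eastward gaps between consecutive values (wrapping around): 0.98°, 1.81°, 1.85°, 8.52°, 10.82°, 8.77°, 10.69°, 316.56°.
Largest gap = 316.56° ⇒ minimal covering band is its complement: 360° − 316.56° = 43.44°.
Band runs from -35.40° eastward to +8.04°.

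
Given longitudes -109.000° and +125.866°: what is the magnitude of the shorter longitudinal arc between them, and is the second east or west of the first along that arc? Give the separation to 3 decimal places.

Raw difference: 125.866 − -109.000 = 234.866°.
Normalise into (−180°, 180°]: 234.866° − 360° = -125.134°.
Negative ⇒ the second point lies to the west; separation 125.134°.

125.134° west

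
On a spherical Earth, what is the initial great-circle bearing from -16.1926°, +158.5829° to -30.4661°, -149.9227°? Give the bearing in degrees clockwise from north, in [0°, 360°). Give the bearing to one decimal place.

116.6°

Δλ = -149.9227 − 158.5829 = -308.5056°; wrapped into (−180°, 180°]: 51.4944°.
θ = atan2( sin Δλ · cos φ₂ , cos φ₁ · sin φ₂ − sin φ₁ · cos φ₂ · cos Δλ )
  = atan2(0.67450, -0.33727) = 116.566° → normalised to [0°, 360°): 116.566°.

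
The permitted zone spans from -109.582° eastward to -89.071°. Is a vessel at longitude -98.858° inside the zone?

Band width going east from -109.582° to -89.071°: ((-89.071 − -109.582) mod 360) = 20.511°.
Offset of -98.858° east of the west edge: ((-98.858 − -109.582) mod 360) = 10.724°.
10.724° ≤ 20.511° ⇒ inside.

Yes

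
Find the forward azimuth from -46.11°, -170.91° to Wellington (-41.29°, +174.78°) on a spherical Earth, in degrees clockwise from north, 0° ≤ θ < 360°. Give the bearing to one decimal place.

289.9°

Δλ = 174.78 − -170.91 = 345.69°; wrapped into (−180°, 180°]: -14.31°.
θ = atan2( sin Δλ · cos φ₂ , cos φ₁ · sin φ₂ − sin φ₁ · cos φ₂ · cos Δλ )
  = atan2(-0.18572, 0.06722) = -70.101° → normalised to [0°, 360°): 289.899°.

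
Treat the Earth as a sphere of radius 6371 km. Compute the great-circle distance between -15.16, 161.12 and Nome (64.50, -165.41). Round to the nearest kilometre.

Δλ = -165.41 − 161.12 = -326.53°; wrapped into (−180°, 180°]: 33.47°.
Δφ = 64.50 − -15.16 = 79.66°.
a = sin²(Δφ/2) + cos φ₁ · cos φ₂ · sin²(Δλ/2) = 0.444708.
c = 2·atan2(√a, √(1−a)) = 1.45999 rad → d = 6371·c ≈ 9301.57 km.

9302 km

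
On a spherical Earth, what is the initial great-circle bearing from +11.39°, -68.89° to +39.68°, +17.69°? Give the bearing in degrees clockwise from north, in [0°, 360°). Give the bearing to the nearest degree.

Δλ = 17.69 − -68.89 = 86.58°.
θ = atan2( sin Δλ · cos φ₂ , cos φ₁ · sin φ₂ − sin φ₁ · cos φ₂ · cos Δλ )
  = atan2(0.76825, 0.61686) = 51.238° → normalised to [0°, 360°): 51.238°.

51°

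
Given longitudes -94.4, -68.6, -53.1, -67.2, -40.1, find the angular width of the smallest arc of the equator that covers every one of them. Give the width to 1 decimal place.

Sort the longitudes: -94.4°, -68.6°, -67.2°, -53.1°, -40.1°.
Eastward gaps between consecutive values (wrapping around): 25.8°, 1.4°, 14.1°, 13.0°, 305.7°.
Largest gap = 305.7° ⇒ minimal covering band is its complement: 360° − 305.7° = 54.3°.
Band runs from -94.4° eastward to -40.1°.

54.3°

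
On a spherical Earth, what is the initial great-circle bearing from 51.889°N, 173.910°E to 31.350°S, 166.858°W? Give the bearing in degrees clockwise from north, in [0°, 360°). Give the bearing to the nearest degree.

164°

Δλ = -166.858 − 173.910 = -340.768°; wrapped into (−180°, 180°]: 19.232°.
θ = atan2( sin Δλ · cos φ₂ , cos φ₁ · sin φ₂ − sin φ₁ · cos φ₂ · cos Δλ )
  = atan2(0.28130, -0.95555) = 163.596° → normalised to [0°, 360°): 163.596°.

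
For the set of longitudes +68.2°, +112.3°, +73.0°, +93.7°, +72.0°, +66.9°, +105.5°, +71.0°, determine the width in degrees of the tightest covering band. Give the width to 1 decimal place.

Sort the longitudes: +66.9°, +68.2°, +71.0°, +72.0°, +73.0°, +93.7°, +105.5°, +112.3°.
Eastward gaps between consecutive values (wrapping around): 1.3°, 2.8°, 1.0°, 1.0°, 20.7°, 11.8°, 6.8°, 314.6°.
Largest gap = 314.6° ⇒ minimal covering band is its complement: 360° − 314.6° = 45.4°.
Band runs from +66.9° eastward to +112.3°.

45.4°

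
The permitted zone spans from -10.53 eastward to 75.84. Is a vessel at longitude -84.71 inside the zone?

Band width going east from -10.53° to +75.84°: ((75.84 − -10.53) mod 360) = 86.37°.
Offset of -84.71° east of the west edge: ((-84.71 − -10.53) mod 360) = 285.82°.
285.82° > 86.37° ⇒ outside.

No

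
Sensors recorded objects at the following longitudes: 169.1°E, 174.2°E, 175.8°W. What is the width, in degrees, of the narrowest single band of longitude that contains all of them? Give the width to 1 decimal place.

Sort the longitudes: -175.8°, +169.1°, +174.2°.
Eastward gaps between consecutive values (wrapping around): 344.9°, 5.1°, 10.0°.
Largest gap = 344.9° ⇒ minimal covering band is its complement: 360° − 344.9° = 15.1°.
Band runs from +169.1° eastward to -175.8°, crossing the antimeridian.

15.1°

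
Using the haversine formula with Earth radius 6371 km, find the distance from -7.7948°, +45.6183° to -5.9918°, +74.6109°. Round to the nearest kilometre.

Δλ = 74.6109 − 45.6183 = 28.9926°.
Δφ = -5.9918 − -7.7948 = 1.8030°.
a = sin²(Δφ/2) + cos φ₁ · cos φ₂ · sin²(Δλ/2) = 0.061988.
c = 2·atan2(√a, √(1−a)) = 0.50324 rad → d = 6371·c ≈ 3206.16 km.

3206 km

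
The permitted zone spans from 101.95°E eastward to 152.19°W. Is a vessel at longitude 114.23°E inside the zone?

Yes

Band width going east from +101.95° to -152.19°: ((-152.19 − 101.95) mod 360) = 105.86°.
Offset of +114.23° east of the west edge: ((114.23 − 101.95) mod 360) = 12.28°.
12.28° ≤ 105.86° ⇒ inside.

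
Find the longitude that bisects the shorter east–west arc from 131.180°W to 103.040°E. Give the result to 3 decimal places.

165.930°E

Signed shortest Δλ from -131.180° to +103.040° is -125.780°.
Midpoint longitude = -131.180° + (-125.780°)/2 = -131.180° − 62.890° = -194.070°.
Normalise into (−180°, 180°]: +165.930°.
(The naïve average (-131.180 + +103.040)/2 = -14.07° is on the wrong side of the globe.)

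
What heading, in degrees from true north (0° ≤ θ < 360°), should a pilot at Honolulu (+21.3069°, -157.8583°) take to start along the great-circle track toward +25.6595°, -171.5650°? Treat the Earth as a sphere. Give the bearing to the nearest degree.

292°

Δλ = -171.5650 − -157.8583 = -13.7067°.
θ = atan2( sin Δλ · cos φ₂ , cos φ₁ · sin φ₂ − sin φ₁ · cos φ₂ · cos Δλ )
  = atan2(-0.21358, 0.08522) = -68.248° → normalised to [0°, 360°): 291.752°.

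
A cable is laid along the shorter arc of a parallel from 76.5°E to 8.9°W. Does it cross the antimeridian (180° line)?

No

Signed shortest Δλ = ((-8.9 − 76.5 + 180) mod 360) − 180 = -85.4°.
Going west by 85.4° from +76.5° reaches -8.9° without touching 180°.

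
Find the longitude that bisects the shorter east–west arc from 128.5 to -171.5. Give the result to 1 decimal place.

Signed shortest Δλ from +128.5° to -171.5° is +60.0°.
Midpoint longitude = +128.5° + (+60.0°)/2 = +128.5° + 30.0° = +158.5°.
(The naïve average (+128.5 + -171.5)/2 = -21.5° is on the wrong side of the globe.)

+158.5°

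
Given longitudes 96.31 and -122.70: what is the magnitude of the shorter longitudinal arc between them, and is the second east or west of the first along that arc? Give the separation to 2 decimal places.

140.99° east

Raw difference: -122.70 − 96.31 = -219.01°.
Normalise into (−180°, 180°]: -219.01° + 360° = 140.99°.
Positive ⇒ the second point lies to the east; separation 140.99°.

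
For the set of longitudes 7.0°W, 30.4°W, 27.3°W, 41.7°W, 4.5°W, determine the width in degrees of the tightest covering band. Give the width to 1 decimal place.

37.2°

Sort the longitudes: -41.7°, -30.4°, -27.3°, -7.0°, -4.5°.
Eastward gaps between consecutive values (wrapping around): 11.3°, 3.1°, 20.3°, 2.5°, 322.8°.
Largest gap = 322.8° ⇒ minimal covering band is its complement: 360° − 322.8° = 37.2°.
Band runs from -41.7° eastward to -4.5°.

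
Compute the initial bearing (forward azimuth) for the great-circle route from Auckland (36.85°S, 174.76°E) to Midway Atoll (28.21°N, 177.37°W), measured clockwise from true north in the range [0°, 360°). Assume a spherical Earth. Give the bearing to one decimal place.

Δλ = -177.37 − 174.76 = -352.13°; wrapped into (−180°, 180°]: 7.87°.
θ = atan2( sin Δλ · cos φ₂ , cos φ₁ · sin φ₂ − sin φ₁ · cos φ₂ · cos Δλ )
  = atan2(0.12066, 0.90177) = 7.621° → normalised to [0°, 360°): 7.621°.

7.6°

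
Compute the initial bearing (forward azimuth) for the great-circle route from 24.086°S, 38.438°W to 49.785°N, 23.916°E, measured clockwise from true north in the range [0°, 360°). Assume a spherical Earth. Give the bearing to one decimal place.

34.9°

Δλ = 23.916 − -38.438 = 62.354°.
θ = atan2( sin Δλ · cos φ₂ , cos φ₁ · sin φ₂ − sin φ₁ · cos φ₂ · cos Δλ )
  = atan2(0.57194, 0.81941) = 34.915° → normalised to [0°, 360°): 34.915°.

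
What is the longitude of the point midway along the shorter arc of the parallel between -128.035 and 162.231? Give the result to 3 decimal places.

-162.902°

Signed shortest Δλ from -128.035° to +162.231° is -69.734°.
Midpoint longitude = -128.035° + (-69.734°)/2 = -128.035° − 34.867° = -162.902°.
(The naïve average (-128.035 + +162.231)/2 = 17.098° is on the wrong side of the globe.)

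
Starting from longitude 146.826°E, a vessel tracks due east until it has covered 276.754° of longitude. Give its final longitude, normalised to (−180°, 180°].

63.580°E

Start at +146.826°; shift +276.754° → +423.580°.
+423.580° lies outside (−180°, 180°]; subtract 360° → +63.580°.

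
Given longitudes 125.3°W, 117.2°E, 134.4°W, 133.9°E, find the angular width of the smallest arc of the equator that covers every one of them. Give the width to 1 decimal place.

Sort the longitudes: -134.4°, -125.3°, +117.2°, +133.9°.
Eastward gaps between consecutive values (wrapping around): 9.1°, 242.5°, 16.7°, 91.7°.
Largest gap = 242.5° ⇒ minimal covering band is its complement: 360° − 242.5° = 117.5°.
Band runs from +117.2° eastward to -125.3°, crossing the antimeridian.

117.5°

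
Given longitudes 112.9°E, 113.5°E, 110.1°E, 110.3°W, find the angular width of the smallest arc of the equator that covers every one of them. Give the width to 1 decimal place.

Sort the longitudes: -110.3°, +110.1°, +112.9°, +113.5°.
Eastward gaps between consecutive values (wrapping around): 220.4°, 2.8°, 0.6°, 136.2°.
Largest gap = 220.4° ⇒ minimal covering band is its complement: 360° − 220.4° = 139.6°.
Band runs from +110.1° eastward to -110.3°, crossing the antimeridian.

139.6°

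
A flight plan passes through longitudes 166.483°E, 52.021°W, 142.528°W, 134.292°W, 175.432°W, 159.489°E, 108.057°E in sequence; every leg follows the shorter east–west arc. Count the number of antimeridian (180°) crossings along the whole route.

Leg 1: +166.483° → -52.021°, shortest Δλ = 141.496° (east) — crosses 180°.
Leg 2: -52.021° → -142.528°, shortest Δλ = -90.507° (west) — does not cross 180°.
Leg 3: -142.528° → -134.292°, shortest Δλ = 8.236° (east) — does not cross 180°.
Leg 4: -134.292° → -175.432°, shortest Δλ = -41.14° (west) — does not cross 180°.
Leg 5: -175.432° → +159.489°, shortest Δλ = -25.079° (west) — crosses 180°.
Leg 6: +159.489° → +108.057°, shortest Δλ = -51.432° (west) — does not cross 180°.
Total crossings: 2.

2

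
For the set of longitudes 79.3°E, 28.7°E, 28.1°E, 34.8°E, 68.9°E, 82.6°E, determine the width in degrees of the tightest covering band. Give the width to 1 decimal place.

54.5°

Sort the longitudes: +28.1°, +28.7°, +34.8°, +68.9°, +79.3°, +82.6°.
Eastward gaps between consecutive values (wrapping around): 0.6°, 6.1°, 34.1°, 10.4°, 3.3°, 305.5°.
Largest gap = 305.5° ⇒ minimal covering band is its complement: 360° − 305.5° = 54.5°.
Band runs from +28.1° eastward to +82.6°.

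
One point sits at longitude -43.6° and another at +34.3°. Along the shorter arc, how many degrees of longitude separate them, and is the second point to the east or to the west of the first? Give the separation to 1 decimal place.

Raw difference: 34.3 − -43.6 = 77.9°.
Normalise into (−180°, 180°]: 77.9° stays 77.9°.
Positive ⇒ the second point lies to the east; separation 77.9°.

77.9° east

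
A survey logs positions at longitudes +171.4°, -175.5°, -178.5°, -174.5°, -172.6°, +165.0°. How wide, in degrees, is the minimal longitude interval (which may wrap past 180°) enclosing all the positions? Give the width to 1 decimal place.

22.4°

Sort the longitudes: -178.5°, -175.5°, -174.5°, -172.6°, +165.0°, +171.4°.
Eastward gaps between consecutive values (wrapping around): 3.0°, 1.0°, 1.9°, 337.6°, 6.4°, 10.1°.
Largest gap = 337.6° ⇒ minimal covering band is its complement: 360° − 337.6° = 22.4°.
Band runs from +165.0° eastward to -172.6°, crossing the antimeridian.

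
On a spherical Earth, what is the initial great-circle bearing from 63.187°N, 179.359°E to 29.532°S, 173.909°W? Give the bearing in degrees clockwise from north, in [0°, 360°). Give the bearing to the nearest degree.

174°

Δλ = -173.909 − 179.359 = -353.268°; wrapped into (−180°, 180°]: 6.732°.
θ = atan2( sin Δλ · cos φ₂ , cos φ₁ · sin φ₂ − sin φ₁ · cos φ₂ · cos Δλ )
  = atan2(0.10200, -0.99352) = 174.139° → normalised to [0°, 360°): 174.139°.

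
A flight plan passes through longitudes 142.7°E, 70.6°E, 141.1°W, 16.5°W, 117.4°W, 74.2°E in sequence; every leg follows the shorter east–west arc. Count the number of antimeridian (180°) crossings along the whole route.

Leg 1: +142.7° → +70.6°, shortest Δλ = -72.1° (west) — does not cross 180°.
Leg 2: +70.6° → -141.1°, shortest Δλ = 148.3° (east) — crosses 180°.
Leg 3: -141.1° → -16.5°, shortest Δλ = 124.6° (east) — does not cross 180°.
Leg 4: -16.5° → -117.4°, shortest Δλ = -100.9° (west) — does not cross 180°.
Leg 5: -117.4° → +74.2°, shortest Δλ = -168.4° (west) — crosses 180°.
Total crossings: 2.

2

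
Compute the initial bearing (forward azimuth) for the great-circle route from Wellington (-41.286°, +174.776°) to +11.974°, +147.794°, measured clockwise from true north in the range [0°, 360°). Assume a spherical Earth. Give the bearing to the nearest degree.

Δλ = 147.794 − 174.776 = -26.982°.
θ = atan2( sin Δλ · cos φ₂ , cos φ₁ · sin φ₂ − sin φ₁ · cos φ₂ · cos Δλ )
  = atan2(-0.44384, 0.73110) = -31.261° → normalised to [0°, 360°): 328.739°.

329°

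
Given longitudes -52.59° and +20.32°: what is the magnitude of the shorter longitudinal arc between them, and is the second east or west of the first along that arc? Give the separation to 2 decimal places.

72.91° east

Raw difference: 20.32 − -52.59 = 72.91°.
Normalise into (−180°, 180°]: 72.91° stays 72.91°.
Positive ⇒ the second point lies to the east; separation 72.91°.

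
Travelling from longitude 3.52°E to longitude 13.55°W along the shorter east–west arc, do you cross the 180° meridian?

Signed shortest Δλ = ((-13.55 − 3.52 + 180) mod 360) − 180 = -17.07°.
Going west by 17.07° from +3.52° reaches -13.55° without touching 180°.

No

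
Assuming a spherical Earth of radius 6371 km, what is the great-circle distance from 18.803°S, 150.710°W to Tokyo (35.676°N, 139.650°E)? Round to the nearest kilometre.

9500 km

Δλ = 139.650 − -150.710 = 290.360°; wrapped into (−180°, 180°]: -69.640°.
Δφ = 35.676 − -18.803 = 54.479°.
a = sin²(Δφ/2) + cos φ₁ · cos φ₂ · sin²(Δλ/2) = 0.460217.
c = 2·atan2(√a, √(1−a)) = 1.49115 rad → d = 6371·c ≈ 9500.09 km.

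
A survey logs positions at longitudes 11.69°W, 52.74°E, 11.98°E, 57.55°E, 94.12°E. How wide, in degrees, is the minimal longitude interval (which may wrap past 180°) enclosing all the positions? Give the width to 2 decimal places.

105.81°

Sort the longitudes: -11.69°, +11.98°, +52.74°, +57.55°, +94.12°.
Eastward gaps between consecutive values (wrapping around): 23.67°, 40.76°, 4.81°, 36.57°, 254.19°.
Largest gap = 254.19° ⇒ minimal covering band is its complement: 360° − 254.19° = 105.81°.
Band runs from -11.69° eastward to +94.12°.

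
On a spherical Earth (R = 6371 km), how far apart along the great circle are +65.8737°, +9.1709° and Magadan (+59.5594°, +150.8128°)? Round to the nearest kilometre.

5711 km

Δλ = 150.8128 − 9.1709 = 141.6419°.
Δφ = 59.5594 − 65.8737 = -6.3143°.
a = sin²(Δφ/2) + cos φ₁ · cos φ₂ · sin²(Δλ/2) = 0.187773.
c = 2·atan2(√a, √(1−a)) = 0.89637 rad → d = 6371·c ≈ 5710.74 km.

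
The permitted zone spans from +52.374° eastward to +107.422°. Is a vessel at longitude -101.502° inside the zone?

Band width going east from +52.374° to +107.422°: ((107.422 − 52.374) mod 360) = 55.048°.
Offset of -101.502° east of the west edge: ((-101.502 − 52.374) mod 360) = 206.124°.
206.124° > 55.048° ⇒ outside.

No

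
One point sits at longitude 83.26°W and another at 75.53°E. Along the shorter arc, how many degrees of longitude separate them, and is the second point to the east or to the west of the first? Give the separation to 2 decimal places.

158.79° east

Raw difference: 75.53 − -83.26 = 158.79°.
Normalise into (−180°, 180°]: 158.79° stays 158.79°.
Positive ⇒ the second point lies to the east; separation 158.79°.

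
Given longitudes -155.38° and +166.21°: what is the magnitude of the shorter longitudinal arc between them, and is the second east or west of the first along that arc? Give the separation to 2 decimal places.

38.41° west

Raw difference: 166.21 − -155.38 = 321.59°.
Normalise into (−180°, 180°]: 321.59° − 360° = -38.41°.
Negative ⇒ the second point lies to the west; separation 38.41°.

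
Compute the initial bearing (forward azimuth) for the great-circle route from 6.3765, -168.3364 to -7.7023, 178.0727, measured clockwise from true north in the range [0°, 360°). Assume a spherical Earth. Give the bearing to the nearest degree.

Δλ = 178.0727 − -168.3364 = 346.4091°; wrapped into (−180°, 180°]: -13.5909°.
θ = atan2( sin Δλ · cos φ₂ , cos φ₁ · sin φ₂ − sin φ₁ · cos φ₂ · cos Δλ )
  = atan2(-0.23287, -0.24017) = -135.885° → normalised to [0°, 360°): 224.115°.

224°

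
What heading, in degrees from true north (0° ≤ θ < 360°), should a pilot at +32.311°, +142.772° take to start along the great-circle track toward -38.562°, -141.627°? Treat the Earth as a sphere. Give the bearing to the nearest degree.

Δλ = -141.627 − 142.772 = -284.399°; wrapped into (−180°, 180°]: 75.601°.
θ = atan2( sin Δλ · cos φ₂ , cos φ₁ · sin φ₂ − sin φ₁ · cos φ₂ · cos Δλ )
  = atan2(0.75737, -0.63077) = 129.789° → normalised to [0°, 360°): 129.789°.

130°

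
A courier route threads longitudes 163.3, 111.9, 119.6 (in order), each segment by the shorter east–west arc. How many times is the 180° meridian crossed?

Leg 1: +163.3° → +111.9°, shortest Δλ = -51.4° (west) — does not cross 180°.
Leg 2: +111.9° → +119.6°, shortest Δλ = 7.7° (east) — does not cross 180°.
Total crossings: 0.

0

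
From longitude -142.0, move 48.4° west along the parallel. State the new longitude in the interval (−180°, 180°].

Start at -142.0°; shift −48.4° → -190.4°.
-190.4° lies outside (−180°, 180°]; add 360° → +169.6°.

+169.6°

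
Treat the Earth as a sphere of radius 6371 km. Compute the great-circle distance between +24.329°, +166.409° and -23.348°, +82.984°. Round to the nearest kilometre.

Δλ = 82.984 − 166.409 = -83.425°.
Δφ = -23.348 − 24.329 = -47.677°.
a = sin²(Δφ/2) + cos φ₁ · cos φ₂ · sin²(Δλ/2) = 0.533740.
c = 2·atan2(√a, √(1−a)) = 1.63833 rad → d = 6371·c ≈ 10437.79 km.

10438 km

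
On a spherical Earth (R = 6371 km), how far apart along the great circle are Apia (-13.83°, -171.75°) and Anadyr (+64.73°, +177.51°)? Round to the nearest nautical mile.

4742 nmi

Δλ = 177.51 − -171.75 = 349.26°; wrapped into (−180°, 180°]: -10.74°.
Δφ = 64.73 − -13.83 = 78.56°.
a = sin²(Δφ/2) + cos φ₁ · cos φ₂ · sin²(Δλ/2) = 0.404460.
c = 2·atan2(√a, √(1−a)) = 1.37853 rad → d = 6371·c ≈ 8782.64 km ≈ 4742.24 nmi.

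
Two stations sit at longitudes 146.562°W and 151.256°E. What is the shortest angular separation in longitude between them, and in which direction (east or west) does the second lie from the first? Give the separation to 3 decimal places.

62.182° west

Raw difference: 151.256 − -146.562 = 297.818°.
Normalise into (−180°, 180°]: 297.818° − 360° = -62.182°.
Negative ⇒ the second point lies to the west; separation 62.182°.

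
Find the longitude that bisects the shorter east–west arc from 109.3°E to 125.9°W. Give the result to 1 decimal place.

171.7°E

Signed shortest Δλ from +109.3° to -125.9° is +124.8°.
Midpoint longitude = +109.3° + (+124.8°)/2 = +109.3° + 62.4° = +171.7°.
(The naïve average (+109.3 + -125.9)/2 = -8.3° is on the wrong side of the globe.)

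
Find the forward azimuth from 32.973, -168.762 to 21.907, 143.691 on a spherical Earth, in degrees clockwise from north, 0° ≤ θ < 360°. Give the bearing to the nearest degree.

Δλ = 143.691 − -168.762 = 312.453°; wrapped into (−180°, 180°]: -47.547°.
θ = atan2( sin Δλ · cos φ₂ , cos φ₁ · sin φ₂ − sin φ₁ · cos φ₂ · cos Δλ )
  = atan2(-0.68455, -0.02783) = -92.328° → normalised to [0°, 360°): 267.672°.

268°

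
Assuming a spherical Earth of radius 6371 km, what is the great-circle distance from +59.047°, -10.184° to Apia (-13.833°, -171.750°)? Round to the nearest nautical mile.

Δλ = -171.750 − -10.184 = -161.566°.
Δφ = -13.833 − 59.047 = -72.880°.
a = sin²(Δφ/2) + cos φ₁ · cos φ₂ · sin²(Δλ/2) = 0.839417.
c = 2·atan2(√a, √(1−a)) = 2.31697 rad → d = 6371·c ≈ 14761.42 km ≈ 7970.53 nmi.

7971 nmi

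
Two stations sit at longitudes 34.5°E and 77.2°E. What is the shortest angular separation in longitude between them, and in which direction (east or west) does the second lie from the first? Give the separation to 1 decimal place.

42.7° east

Raw difference: 77.2 − 34.5 = 42.7°.
Normalise into (−180°, 180°]: 42.7° stays 42.7°.
Positive ⇒ the second point lies to the east; separation 42.7°.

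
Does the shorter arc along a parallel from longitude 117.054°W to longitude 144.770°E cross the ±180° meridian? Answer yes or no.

Naïve |144.770 − -117.054| = 261.824° > 180°, so the shorter arc goes the other way round — across 180°.
Signed shortest Δλ = ((144.770 − -117.054 + 180) mod 360) − 180 = -98.176°.
Going west by 98.176° from -117.054° passes through 180° before reaching +144.770°.

Yes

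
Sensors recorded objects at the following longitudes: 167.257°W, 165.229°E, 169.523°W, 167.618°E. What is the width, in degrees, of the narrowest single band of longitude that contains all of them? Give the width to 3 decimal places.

27.514°

Sort the longitudes: -169.523°, -167.257°, +165.229°, +167.618°.
Eastward gaps between consecutive values (wrapping around): 2.266°, 332.486°, 2.389°, 22.859°.
Largest gap = 332.486° ⇒ minimal covering band is its complement: 360° − 332.486° = 27.514°.
Band runs from +165.229° eastward to -167.257°, crossing the antimeridian.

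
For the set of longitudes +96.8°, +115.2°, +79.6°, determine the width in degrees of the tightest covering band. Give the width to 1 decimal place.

35.6°

Sort the longitudes: +79.6°, +96.8°, +115.2°.
Eastward gaps between consecutive values (wrapping around): 17.2°, 18.4°, 324.4°.
Largest gap = 324.4° ⇒ minimal covering band is its complement: 360° − 324.4° = 35.6°.
Band runs from +79.6° eastward to +115.2°.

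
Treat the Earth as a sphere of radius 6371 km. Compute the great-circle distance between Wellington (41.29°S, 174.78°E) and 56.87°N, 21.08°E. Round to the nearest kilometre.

Δλ = 21.08 − 174.78 = -153.70°.
Δφ = 56.87 − -41.29 = 98.16°.
a = sin²(Δφ/2) + cos φ₁ · cos φ₂ · sin²(Δλ/2) = 0.960374.
c = 2·atan2(√a, √(1−a)) = 2.74079 rad → d = 6371·c ≈ 17461.56 km.

17462 km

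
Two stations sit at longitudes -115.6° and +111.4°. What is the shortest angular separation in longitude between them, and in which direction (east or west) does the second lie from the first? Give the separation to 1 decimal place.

Raw difference: 111.4 − -115.6 = 227.0°.
Normalise into (−180°, 180°]: 227.0° − 360° = -133.0°.
Negative ⇒ the second point lies to the west; separation 133.0°.

133.0° west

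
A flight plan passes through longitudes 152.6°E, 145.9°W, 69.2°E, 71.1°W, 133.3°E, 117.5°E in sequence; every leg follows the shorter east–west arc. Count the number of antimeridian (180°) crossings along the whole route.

Leg 1: +152.6° → -145.9°, shortest Δλ = 61.5° (east) — crosses 180°.
Leg 2: -145.9° → +69.2°, shortest Δλ = -144.9° (west) — crosses 180°.
Leg 3: +69.2° → -71.1°, shortest Δλ = -140.3° (west) — does not cross 180°.
Leg 4: -71.1° → +133.3°, shortest Δλ = -155.6° (west) — crosses 180°.
Leg 5: +133.3° → +117.5°, shortest Δλ = -15.8° (west) — does not cross 180°.
Total crossings: 3.

3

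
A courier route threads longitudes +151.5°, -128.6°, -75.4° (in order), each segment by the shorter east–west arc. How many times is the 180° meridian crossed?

Leg 1: +151.5° → -128.6°, shortest Δλ = 79.9° (east) — crosses 180°.
Leg 2: -128.6° → -75.4°, shortest Δλ = 53.2° (east) — does not cross 180°.
Total crossings: 1.

1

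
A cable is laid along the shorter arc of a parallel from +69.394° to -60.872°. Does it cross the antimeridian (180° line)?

No

Signed shortest Δλ = ((-60.872 − 69.394 + 180) mod 360) − 180 = -130.266°.
Going west by 130.266° from +69.394° reaches -60.872° without touching 180°.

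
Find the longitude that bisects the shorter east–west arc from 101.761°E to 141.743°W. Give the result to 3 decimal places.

Signed shortest Δλ from +101.761° to -141.743° is +116.496°.
Midpoint longitude = +101.761° + (+116.496°)/2 = +101.761° + 58.248° = +160.009°.
(The naïve average (+101.761 + -141.743)/2 = -19.991° is on the wrong side of the globe.)

160.009°E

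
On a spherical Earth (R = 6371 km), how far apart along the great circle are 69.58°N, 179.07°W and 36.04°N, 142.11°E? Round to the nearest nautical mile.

Δλ = 142.11 − -179.07 = 321.18°; wrapped into (−180°, 180°]: -38.82°.
Δφ = 36.04 − 69.58 = -33.54°.
a = sin²(Δφ/2) + cos φ₁ · cos φ₂ · sin²(Δλ/2) = 0.114408.
c = 2·atan2(√a, √(1−a)) = 0.69010 rad → d = 6371·c ≈ 4396.60 km ≈ 2373.97 nmi.

2374 nmi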